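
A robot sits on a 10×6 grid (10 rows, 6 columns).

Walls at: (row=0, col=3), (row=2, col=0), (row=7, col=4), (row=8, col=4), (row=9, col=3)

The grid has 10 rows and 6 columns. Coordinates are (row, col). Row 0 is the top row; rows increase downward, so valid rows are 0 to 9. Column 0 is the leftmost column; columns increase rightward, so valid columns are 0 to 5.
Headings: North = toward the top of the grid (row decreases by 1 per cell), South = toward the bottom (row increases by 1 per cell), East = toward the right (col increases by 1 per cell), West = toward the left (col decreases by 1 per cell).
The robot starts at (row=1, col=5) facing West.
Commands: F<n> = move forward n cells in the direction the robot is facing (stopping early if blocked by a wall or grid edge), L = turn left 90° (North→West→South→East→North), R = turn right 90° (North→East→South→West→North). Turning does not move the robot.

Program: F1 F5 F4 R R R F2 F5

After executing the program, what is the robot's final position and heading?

Answer: Final position: (row=1, col=0), facing South

Derivation:
Start: (row=1, col=5), facing West
  F1: move forward 1, now at (row=1, col=4)
  F5: move forward 4/5 (blocked), now at (row=1, col=0)
  F4: move forward 0/4 (blocked), now at (row=1, col=0)
  R: turn right, now facing North
  R: turn right, now facing East
  R: turn right, now facing South
  F2: move forward 0/2 (blocked), now at (row=1, col=0)
  F5: move forward 0/5 (blocked), now at (row=1, col=0)
Final: (row=1, col=0), facing South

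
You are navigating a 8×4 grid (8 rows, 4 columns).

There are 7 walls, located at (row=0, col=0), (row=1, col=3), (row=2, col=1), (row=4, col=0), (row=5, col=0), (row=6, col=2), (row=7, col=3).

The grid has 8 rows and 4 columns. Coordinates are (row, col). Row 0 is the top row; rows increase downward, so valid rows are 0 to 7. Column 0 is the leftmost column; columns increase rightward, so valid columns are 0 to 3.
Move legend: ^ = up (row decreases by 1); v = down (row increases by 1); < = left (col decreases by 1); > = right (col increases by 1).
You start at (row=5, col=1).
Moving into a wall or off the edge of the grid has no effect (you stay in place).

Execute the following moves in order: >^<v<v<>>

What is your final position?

Start: (row=5, col=1)
  > (right): (row=5, col=1) -> (row=5, col=2)
  ^ (up): (row=5, col=2) -> (row=4, col=2)
  < (left): (row=4, col=2) -> (row=4, col=1)
  v (down): (row=4, col=1) -> (row=5, col=1)
  < (left): blocked, stay at (row=5, col=1)
  v (down): (row=5, col=1) -> (row=6, col=1)
  < (left): (row=6, col=1) -> (row=6, col=0)
  > (right): (row=6, col=0) -> (row=6, col=1)
  > (right): blocked, stay at (row=6, col=1)
Final: (row=6, col=1)

Answer: Final position: (row=6, col=1)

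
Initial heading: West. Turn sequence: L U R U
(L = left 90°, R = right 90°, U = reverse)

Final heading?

Answer: Final heading: West

Derivation:
Start: West
  L (left (90° counter-clockwise)) -> South
  U (U-turn (180°)) -> North
  R (right (90° clockwise)) -> East
  U (U-turn (180°)) -> West
Final: West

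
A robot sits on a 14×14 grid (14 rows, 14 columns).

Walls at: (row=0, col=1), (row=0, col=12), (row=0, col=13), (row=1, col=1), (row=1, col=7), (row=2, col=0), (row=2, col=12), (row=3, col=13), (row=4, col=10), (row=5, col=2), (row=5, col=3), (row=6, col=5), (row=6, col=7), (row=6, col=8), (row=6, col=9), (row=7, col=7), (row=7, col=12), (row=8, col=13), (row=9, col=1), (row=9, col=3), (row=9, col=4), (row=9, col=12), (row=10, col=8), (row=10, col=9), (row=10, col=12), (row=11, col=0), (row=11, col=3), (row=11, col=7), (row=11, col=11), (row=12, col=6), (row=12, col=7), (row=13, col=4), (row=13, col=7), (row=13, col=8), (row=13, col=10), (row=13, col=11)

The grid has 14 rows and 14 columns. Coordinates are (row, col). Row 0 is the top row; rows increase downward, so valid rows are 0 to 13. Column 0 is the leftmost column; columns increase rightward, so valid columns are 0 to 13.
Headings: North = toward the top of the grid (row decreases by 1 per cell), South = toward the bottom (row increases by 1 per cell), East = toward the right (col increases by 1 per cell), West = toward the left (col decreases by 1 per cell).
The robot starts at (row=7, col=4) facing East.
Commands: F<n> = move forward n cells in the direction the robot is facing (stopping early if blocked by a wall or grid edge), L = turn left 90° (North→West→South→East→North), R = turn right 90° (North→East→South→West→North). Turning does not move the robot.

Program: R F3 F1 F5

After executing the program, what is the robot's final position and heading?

Answer: Final position: (row=8, col=4), facing South

Derivation:
Start: (row=7, col=4), facing East
  R: turn right, now facing South
  F3: move forward 1/3 (blocked), now at (row=8, col=4)
  F1: move forward 0/1 (blocked), now at (row=8, col=4)
  F5: move forward 0/5 (blocked), now at (row=8, col=4)
Final: (row=8, col=4), facing South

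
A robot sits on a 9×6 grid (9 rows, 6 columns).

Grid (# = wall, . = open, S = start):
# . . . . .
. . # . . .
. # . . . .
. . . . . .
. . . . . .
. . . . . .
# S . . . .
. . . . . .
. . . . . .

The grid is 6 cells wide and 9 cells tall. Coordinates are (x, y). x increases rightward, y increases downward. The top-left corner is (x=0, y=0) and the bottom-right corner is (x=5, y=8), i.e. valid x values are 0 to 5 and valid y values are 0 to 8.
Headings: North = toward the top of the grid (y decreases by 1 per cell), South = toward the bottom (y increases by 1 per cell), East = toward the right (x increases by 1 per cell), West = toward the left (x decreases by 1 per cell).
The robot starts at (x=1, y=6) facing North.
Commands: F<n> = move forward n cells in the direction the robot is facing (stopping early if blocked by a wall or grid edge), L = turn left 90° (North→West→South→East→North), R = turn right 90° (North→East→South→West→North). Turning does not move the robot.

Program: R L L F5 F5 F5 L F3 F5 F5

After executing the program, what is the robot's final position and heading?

Answer: Final position: (x=1, y=8), facing South

Derivation:
Start: (x=1, y=6), facing North
  R: turn right, now facing East
  L: turn left, now facing North
  L: turn left, now facing West
  [×3]F5: move forward 0/5 (blocked), now at (x=1, y=6)
  L: turn left, now facing South
  F3: move forward 2/3 (blocked), now at (x=1, y=8)
  F5: move forward 0/5 (blocked), now at (x=1, y=8)
  F5: move forward 0/5 (blocked), now at (x=1, y=8)
Final: (x=1, y=8), facing South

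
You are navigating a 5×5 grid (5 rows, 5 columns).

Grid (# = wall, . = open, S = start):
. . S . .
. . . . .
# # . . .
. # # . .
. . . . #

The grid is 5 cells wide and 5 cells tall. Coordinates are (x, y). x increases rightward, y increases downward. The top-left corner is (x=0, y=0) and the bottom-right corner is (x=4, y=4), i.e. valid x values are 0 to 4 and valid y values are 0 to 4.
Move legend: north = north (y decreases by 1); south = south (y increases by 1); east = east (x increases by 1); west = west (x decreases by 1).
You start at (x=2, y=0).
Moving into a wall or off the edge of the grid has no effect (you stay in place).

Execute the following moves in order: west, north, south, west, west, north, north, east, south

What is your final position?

Start: (x=2, y=0)
  west (west): (x=2, y=0) -> (x=1, y=0)
  north (north): blocked, stay at (x=1, y=0)
  south (south): (x=1, y=0) -> (x=1, y=1)
  west (west): (x=1, y=1) -> (x=0, y=1)
  west (west): blocked, stay at (x=0, y=1)
  north (north): (x=0, y=1) -> (x=0, y=0)
  north (north): blocked, stay at (x=0, y=0)
  east (east): (x=0, y=0) -> (x=1, y=0)
  south (south): (x=1, y=0) -> (x=1, y=1)
Final: (x=1, y=1)

Answer: Final position: (x=1, y=1)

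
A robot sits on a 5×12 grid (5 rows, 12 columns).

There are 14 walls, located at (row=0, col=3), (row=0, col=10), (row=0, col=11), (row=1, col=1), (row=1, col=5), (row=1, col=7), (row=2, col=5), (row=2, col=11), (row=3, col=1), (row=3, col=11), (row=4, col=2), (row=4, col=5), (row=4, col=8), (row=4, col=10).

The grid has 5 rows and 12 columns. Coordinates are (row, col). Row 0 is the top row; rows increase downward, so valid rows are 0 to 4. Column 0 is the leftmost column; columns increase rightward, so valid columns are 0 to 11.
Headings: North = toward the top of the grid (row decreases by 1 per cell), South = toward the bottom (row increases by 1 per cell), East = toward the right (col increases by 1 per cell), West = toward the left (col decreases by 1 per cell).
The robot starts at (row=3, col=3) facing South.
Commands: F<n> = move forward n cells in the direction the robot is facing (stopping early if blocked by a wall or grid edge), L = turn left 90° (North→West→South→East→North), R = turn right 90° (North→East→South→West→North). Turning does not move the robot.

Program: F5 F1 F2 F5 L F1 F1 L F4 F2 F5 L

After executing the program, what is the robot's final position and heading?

Answer: Final position: (row=0, col=4), facing West

Derivation:
Start: (row=3, col=3), facing South
  F5: move forward 1/5 (blocked), now at (row=4, col=3)
  F1: move forward 0/1 (blocked), now at (row=4, col=3)
  F2: move forward 0/2 (blocked), now at (row=4, col=3)
  F5: move forward 0/5 (blocked), now at (row=4, col=3)
  L: turn left, now facing East
  F1: move forward 1, now at (row=4, col=4)
  F1: move forward 0/1 (blocked), now at (row=4, col=4)
  L: turn left, now facing North
  F4: move forward 4, now at (row=0, col=4)
  F2: move forward 0/2 (blocked), now at (row=0, col=4)
  F5: move forward 0/5 (blocked), now at (row=0, col=4)
  L: turn left, now facing West
Final: (row=0, col=4), facing West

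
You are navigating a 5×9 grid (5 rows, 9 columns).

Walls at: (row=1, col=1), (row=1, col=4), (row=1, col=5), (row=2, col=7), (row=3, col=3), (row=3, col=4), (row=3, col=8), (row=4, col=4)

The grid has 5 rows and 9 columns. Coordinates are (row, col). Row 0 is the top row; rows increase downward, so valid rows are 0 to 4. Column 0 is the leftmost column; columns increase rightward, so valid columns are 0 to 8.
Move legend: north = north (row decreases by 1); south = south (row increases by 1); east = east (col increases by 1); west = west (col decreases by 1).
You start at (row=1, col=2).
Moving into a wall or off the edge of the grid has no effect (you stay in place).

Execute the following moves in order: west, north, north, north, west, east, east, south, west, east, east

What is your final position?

Start: (row=1, col=2)
  west (west): blocked, stay at (row=1, col=2)
  north (north): (row=1, col=2) -> (row=0, col=2)
  north (north): blocked, stay at (row=0, col=2)
  north (north): blocked, stay at (row=0, col=2)
  west (west): (row=0, col=2) -> (row=0, col=1)
  east (east): (row=0, col=1) -> (row=0, col=2)
  east (east): (row=0, col=2) -> (row=0, col=3)
  south (south): (row=0, col=3) -> (row=1, col=3)
  west (west): (row=1, col=3) -> (row=1, col=2)
  east (east): (row=1, col=2) -> (row=1, col=3)
  east (east): blocked, stay at (row=1, col=3)
Final: (row=1, col=3)

Answer: Final position: (row=1, col=3)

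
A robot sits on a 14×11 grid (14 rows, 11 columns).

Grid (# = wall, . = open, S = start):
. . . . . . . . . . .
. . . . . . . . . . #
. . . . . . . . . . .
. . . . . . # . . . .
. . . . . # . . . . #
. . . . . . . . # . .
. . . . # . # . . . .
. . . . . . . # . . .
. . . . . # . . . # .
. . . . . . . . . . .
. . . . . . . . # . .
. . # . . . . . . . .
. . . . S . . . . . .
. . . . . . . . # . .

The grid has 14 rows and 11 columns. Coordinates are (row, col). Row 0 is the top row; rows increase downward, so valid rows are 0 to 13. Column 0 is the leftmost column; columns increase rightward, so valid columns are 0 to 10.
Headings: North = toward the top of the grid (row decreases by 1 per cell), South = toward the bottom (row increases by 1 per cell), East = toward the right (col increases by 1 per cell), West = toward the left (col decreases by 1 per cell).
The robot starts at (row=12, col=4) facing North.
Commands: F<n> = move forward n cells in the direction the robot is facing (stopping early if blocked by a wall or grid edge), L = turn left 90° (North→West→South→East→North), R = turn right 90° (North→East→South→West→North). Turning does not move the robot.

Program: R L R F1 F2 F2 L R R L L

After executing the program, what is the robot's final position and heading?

Answer: Final position: (row=12, col=9), facing North

Derivation:
Start: (row=12, col=4), facing North
  R: turn right, now facing East
  L: turn left, now facing North
  R: turn right, now facing East
  F1: move forward 1, now at (row=12, col=5)
  F2: move forward 2, now at (row=12, col=7)
  F2: move forward 2, now at (row=12, col=9)
  L: turn left, now facing North
  R: turn right, now facing East
  R: turn right, now facing South
  L: turn left, now facing East
  L: turn left, now facing North
Final: (row=12, col=9), facing North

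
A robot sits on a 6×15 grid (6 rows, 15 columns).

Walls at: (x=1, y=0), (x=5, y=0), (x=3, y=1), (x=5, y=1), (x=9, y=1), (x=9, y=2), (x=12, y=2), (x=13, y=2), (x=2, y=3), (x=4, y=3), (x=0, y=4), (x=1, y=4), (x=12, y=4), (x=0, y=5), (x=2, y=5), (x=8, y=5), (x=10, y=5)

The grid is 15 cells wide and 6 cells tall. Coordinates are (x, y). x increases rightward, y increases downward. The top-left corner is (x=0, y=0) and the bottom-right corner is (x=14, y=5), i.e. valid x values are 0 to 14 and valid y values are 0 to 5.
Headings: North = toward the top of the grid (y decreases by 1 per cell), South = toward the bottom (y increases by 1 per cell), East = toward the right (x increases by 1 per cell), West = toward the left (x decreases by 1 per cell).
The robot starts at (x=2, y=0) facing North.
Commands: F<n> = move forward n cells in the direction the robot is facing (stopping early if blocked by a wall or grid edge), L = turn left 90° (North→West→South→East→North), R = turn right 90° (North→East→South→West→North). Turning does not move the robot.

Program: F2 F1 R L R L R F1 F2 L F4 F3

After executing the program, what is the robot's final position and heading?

Start: (x=2, y=0), facing North
  F2: move forward 0/2 (blocked), now at (x=2, y=0)
  F1: move forward 0/1 (blocked), now at (x=2, y=0)
  R: turn right, now facing East
  L: turn left, now facing North
  R: turn right, now facing East
  L: turn left, now facing North
  R: turn right, now facing East
  F1: move forward 1, now at (x=3, y=0)
  F2: move forward 1/2 (blocked), now at (x=4, y=0)
  L: turn left, now facing North
  F4: move forward 0/4 (blocked), now at (x=4, y=0)
  F3: move forward 0/3 (blocked), now at (x=4, y=0)
Final: (x=4, y=0), facing North

Answer: Final position: (x=4, y=0), facing North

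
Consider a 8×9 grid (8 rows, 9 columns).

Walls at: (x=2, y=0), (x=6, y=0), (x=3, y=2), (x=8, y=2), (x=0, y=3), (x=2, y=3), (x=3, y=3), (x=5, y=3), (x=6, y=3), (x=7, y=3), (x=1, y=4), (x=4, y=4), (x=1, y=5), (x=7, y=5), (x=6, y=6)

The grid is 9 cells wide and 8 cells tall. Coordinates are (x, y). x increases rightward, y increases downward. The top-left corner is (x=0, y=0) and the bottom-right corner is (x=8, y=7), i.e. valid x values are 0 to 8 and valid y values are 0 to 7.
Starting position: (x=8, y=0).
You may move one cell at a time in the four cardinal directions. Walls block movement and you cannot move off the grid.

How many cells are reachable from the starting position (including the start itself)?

BFS flood-fill from (x=8, y=0):
  Distance 0: (x=8, y=0)
  Distance 1: (x=7, y=0), (x=8, y=1)
  Distance 2: (x=7, y=1)
  Distance 3: (x=6, y=1), (x=7, y=2)
  Distance 4: (x=5, y=1), (x=6, y=2)
  Distance 5: (x=5, y=0), (x=4, y=1), (x=5, y=2)
  Distance 6: (x=4, y=0), (x=3, y=1), (x=4, y=2)
  Distance 7: (x=3, y=0), (x=2, y=1), (x=4, y=3)
  Distance 8: (x=1, y=1), (x=2, y=2)
  Distance 9: (x=1, y=0), (x=0, y=1), (x=1, y=2)
  Distance 10: (x=0, y=0), (x=0, y=2), (x=1, y=3)
Total reachable: 25 (grid has 57 open cells total)

Answer: Reachable cells: 25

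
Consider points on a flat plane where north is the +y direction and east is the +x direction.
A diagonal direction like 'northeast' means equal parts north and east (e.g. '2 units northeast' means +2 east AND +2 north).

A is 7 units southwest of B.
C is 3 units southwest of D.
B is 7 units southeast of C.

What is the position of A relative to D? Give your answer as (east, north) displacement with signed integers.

Place D at the origin (east=0, north=0).
  C is 3 units southwest of D: delta (east=-3, north=-3); C at (east=-3, north=-3).
  B is 7 units southeast of C: delta (east=+7, north=-7); B at (east=4, north=-10).
  A is 7 units southwest of B: delta (east=-7, north=-7); A at (east=-3, north=-17).
Therefore A relative to D: (east=-3, north=-17).

Answer: A is at (east=-3, north=-17) relative to D.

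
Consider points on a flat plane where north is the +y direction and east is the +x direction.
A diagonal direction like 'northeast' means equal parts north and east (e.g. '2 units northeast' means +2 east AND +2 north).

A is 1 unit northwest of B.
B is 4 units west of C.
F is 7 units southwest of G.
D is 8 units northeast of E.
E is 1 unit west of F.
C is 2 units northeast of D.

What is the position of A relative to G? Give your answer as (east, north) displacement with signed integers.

Answer: A is at (east=-3, north=4) relative to G.

Derivation:
Place G at the origin (east=0, north=0).
  F is 7 units southwest of G: delta (east=-7, north=-7); F at (east=-7, north=-7).
  E is 1 unit west of F: delta (east=-1, north=+0); E at (east=-8, north=-7).
  D is 8 units northeast of E: delta (east=+8, north=+8); D at (east=0, north=1).
  C is 2 units northeast of D: delta (east=+2, north=+2); C at (east=2, north=3).
  B is 4 units west of C: delta (east=-4, north=+0); B at (east=-2, north=3).
  A is 1 unit northwest of B: delta (east=-1, north=+1); A at (east=-3, north=4).
Therefore A relative to G: (east=-3, north=4).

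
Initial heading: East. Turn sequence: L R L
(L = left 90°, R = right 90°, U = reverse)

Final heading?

Answer: Final heading: North

Derivation:
Start: East
  L (left (90° counter-clockwise)) -> North
  R (right (90° clockwise)) -> East
  L (left (90° counter-clockwise)) -> North
Final: North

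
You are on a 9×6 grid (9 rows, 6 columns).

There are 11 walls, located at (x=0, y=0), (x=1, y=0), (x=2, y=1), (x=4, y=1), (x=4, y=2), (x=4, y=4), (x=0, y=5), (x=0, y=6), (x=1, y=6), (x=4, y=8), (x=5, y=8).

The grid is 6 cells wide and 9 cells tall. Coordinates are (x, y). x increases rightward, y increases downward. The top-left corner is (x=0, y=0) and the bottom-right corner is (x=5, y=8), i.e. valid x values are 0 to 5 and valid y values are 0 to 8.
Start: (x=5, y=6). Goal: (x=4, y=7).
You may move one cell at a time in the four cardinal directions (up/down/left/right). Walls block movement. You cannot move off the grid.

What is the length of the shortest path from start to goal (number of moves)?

BFS from (x=5, y=6) until reaching (x=4, y=7):
  Distance 0: (x=5, y=6)
  Distance 1: (x=5, y=5), (x=4, y=6), (x=5, y=7)
  Distance 2: (x=5, y=4), (x=4, y=5), (x=3, y=6), (x=4, y=7)  <- goal reached here
One shortest path (2 moves): (x=5, y=6) -> (x=4, y=6) -> (x=4, y=7)

Answer: Shortest path length: 2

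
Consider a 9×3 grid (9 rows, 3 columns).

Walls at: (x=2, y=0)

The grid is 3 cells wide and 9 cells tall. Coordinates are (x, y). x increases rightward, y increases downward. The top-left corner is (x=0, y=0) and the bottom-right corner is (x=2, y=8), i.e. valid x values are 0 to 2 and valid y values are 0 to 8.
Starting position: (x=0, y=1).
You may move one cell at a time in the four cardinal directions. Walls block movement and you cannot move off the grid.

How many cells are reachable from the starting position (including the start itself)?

Answer: Reachable cells: 26

Derivation:
BFS flood-fill from (x=0, y=1):
  Distance 0: (x=0, y=1)
  Distance 1: (x=0, y=0), (x=1, y=1), (x=0, y=2)
  Distance 2: (x=1, y=0), (x=2, y=1), (x=1, y=2), (x=0, y=3)
  Distance 3: (x=2, y=2), (x=1, y=3), (x=0, y=4)
  Distance 4: (x=2, y=3), (x=1, y=4), (x=0, y=5)
  Distance 5: (x=2, y=4), (x=1, y=5), (x=0, y=6)
  Distance 6: (x=2, y=5), (x=1, y=6), (x=0, y=7)
  Distance 7: (x=2, y=6), (x=1, y=7), (x=0, y=8)
  Distance 8: (x=2, y=7), (x=1, y=8)
  Distance 9: (x=2, y=8)
Total reachable: 26 (grid has 26 open cells total)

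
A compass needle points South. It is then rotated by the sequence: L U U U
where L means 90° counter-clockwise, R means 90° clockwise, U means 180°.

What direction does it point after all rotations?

Answer: Final heading: West

Derivation:
Start: South
  L (left (90° counter-clockwise)) -> East
  U (U-turn (180°)) -> West
  U (U-turn (180°)) -> East
  U (U-turn (180°)) -> West
Final: West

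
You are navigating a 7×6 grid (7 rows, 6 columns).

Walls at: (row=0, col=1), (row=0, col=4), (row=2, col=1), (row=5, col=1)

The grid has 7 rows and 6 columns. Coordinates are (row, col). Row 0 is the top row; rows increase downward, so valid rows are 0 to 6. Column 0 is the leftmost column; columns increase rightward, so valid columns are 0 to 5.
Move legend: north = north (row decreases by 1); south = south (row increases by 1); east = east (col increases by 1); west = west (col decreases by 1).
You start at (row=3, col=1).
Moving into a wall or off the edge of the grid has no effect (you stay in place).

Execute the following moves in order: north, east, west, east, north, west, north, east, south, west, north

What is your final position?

Start: (row=3, col=1)
  north (north): blocked, stay at (row=3, col=1)
  east (east): (row=3, col=1) -> (row=3, col=2)
  west (west): (row=3, col=2) -> (row=3, col=1)
  east (east): (row=3, col=1) -> (row=3, col=2)
  north (north): (row=3, col=2) -> (row=2, col=2)
  west (west): blocked, stay at (row=2, col=2)
  north (north): (row=2, col=2) -> (row=1, col=2)
  east (east): (row=1, col=2) -> (row=1, col=3)
  south (south): (row=1, col=3) -> (row=2, col=3)
  west (west): (row=2, col=3) -> (row=2, col=2)
  north (north): (row=2, col=2) -> (row=1, col=2)
Final: (row=1, col=2)

Answer: Final position: (row=1, col=2)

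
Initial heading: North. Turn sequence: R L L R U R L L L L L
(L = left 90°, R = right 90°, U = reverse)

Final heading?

Start: North
  R (right (90° clockwise)) -> East
  L (left (90° counter-clockwise)) -> North
  L (left (90° counter-clockwise)) -> West
  R (right (90° clockwise)) -> North
  U (U-turn (180°)) -> South
  R (right (90° clockwise)) -> West
  L (left (90° counter-clockwise)) -> South
  L (left (90° counter-clockwise)) -> East
  L (left (90° counter-clockwise)) -> North
  L (left (90° counter-clockwise)) -> West
  L (left (90° counter-clockwise)) -> South
Final: South

Answer: Final heading: South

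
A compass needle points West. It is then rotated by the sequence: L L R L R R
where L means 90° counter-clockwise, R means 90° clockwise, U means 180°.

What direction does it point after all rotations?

Start: West
  L (left (90° counter-clockwise)) -> South
  L (left (90° counter-clockwise)) -> East
  R (right (90° clockwise)) -> South
  L (left (90° counter-clockwise)) -> East
  R (right (90° clockwise)) -> South
  R (right (90° clockwise)) -> West
Final: West

Answer: Final heading: West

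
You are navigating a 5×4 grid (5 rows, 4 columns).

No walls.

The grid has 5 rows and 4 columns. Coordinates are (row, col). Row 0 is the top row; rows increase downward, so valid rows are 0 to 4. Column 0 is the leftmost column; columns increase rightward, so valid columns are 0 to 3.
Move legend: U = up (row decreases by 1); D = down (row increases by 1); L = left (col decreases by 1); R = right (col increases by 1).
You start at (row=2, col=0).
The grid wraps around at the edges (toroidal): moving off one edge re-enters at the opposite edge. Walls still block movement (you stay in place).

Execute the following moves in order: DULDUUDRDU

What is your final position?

Answer: Final position: (row=2, col=0)

Derivation:
Start: (row=2, col=0)
  D (down): (row=2, col=0) -> (row=3, col=0)
  U (up): (row=3, col=0) -> (row=2, col=0)
  L (left): (row=2, col=0) -> (row=2, col=3)
  D (down): (row=2, col=3) -> (row=3, col=3)
  U (up): (row=3, col=3) -> (row=2, col=3)
  U (up): (row=2, col=3) -> (row=1, col=3)
  D (down): (row=1, col=3) -> (row=2, col=3)
  R (right): (row=2, col=3) -> (row=2, col=0)
  D (down): (row=2, col=0) -> (row=3, col=0)
  U (up): (row=3, col=0) -> (row=2, col=0)
Final: (row=2, col=0)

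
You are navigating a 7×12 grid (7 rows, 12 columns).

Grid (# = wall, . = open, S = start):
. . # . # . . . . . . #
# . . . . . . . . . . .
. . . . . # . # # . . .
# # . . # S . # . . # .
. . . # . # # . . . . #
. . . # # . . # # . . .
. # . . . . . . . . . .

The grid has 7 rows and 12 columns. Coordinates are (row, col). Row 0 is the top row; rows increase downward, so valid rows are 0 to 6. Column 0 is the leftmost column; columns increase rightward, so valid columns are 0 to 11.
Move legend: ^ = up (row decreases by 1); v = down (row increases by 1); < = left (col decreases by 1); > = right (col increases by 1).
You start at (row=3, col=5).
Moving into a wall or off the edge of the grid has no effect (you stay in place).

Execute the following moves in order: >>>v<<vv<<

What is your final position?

Start: (row=3, col=5)
  > (right): (row=3, col=5) -> (row=3, col=6)
  > (right): blocked, stay at (row=3, col=6)
  > (right): blocked, stay at (row=3, col=6)
  v (down): blocked, stay at (row=3, col=6)
  < (left): (row=3, col=6) -> (row=3, col=5)
  < (left): blocked, stay at (row=3, col=5)
  v (down): blocked, stay at (row=3, col=5)
  v (down): blocked, stay at (row=3, col=5)
  < (left): blocked, stay at (row=3, col=5)
  < (left): blocked, stay at (row=3, col=5)
Final: (row=3, col=5)

Answer: Final position: (row=3, col=5)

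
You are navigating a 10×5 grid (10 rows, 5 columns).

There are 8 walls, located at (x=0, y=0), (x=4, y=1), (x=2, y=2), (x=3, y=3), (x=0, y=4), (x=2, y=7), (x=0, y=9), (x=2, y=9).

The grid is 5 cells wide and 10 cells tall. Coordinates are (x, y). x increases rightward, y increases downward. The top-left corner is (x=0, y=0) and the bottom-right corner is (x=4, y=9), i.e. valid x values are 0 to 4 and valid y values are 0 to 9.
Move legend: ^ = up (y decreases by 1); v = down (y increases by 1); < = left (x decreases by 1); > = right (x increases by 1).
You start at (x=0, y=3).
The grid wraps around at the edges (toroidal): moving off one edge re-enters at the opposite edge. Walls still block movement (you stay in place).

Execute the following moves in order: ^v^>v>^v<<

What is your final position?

Start: (x=0, y=3)
  ^ (up): (x=0, y=3) -> (x=0, y=2)
  v (down): (x=0, y=2) -> (x=0, y=3)
  ^ (up): (x=0, y=3) -> (x=0, y=2)
  > (right): (x=0, y=2) -> (x=1, y=2)
  v (down): (x=1, y=2) -> (x=1, y=3)
  > (right): (x=1, y=3) -> (x=2, y=3)
  ^ (up): blocked, stay at (x=2, y=3)
  v (down): (x=2, y=3) -> (x=2, y=4)
  < (left): (x=2, y=4) -> (x=1, y=4)
  < (left): blocked, stay at (x=1, y=4)
Final: (x=1, y=4)

Answer: Final position: (x=1, y=4)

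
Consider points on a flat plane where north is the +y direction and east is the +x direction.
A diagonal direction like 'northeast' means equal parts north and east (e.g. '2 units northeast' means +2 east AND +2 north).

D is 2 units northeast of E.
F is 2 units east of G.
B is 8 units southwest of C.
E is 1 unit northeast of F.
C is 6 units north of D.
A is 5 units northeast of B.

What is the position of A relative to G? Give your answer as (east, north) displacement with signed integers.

Place G at the origin (east=0, north=0).
  F is 2 units east of G: delta (east=+2, north=+0); F at (east=2, north=0).
  E is 1 unit northeast of F: delta (east=+1, north=+1); E at (east=3, north=1).
  D is 2 units northeast of E: delta (east=+2, north=+2); D at (east=5, north=3).
  C is 6 units north of D: delta (east=+0, north=+6); C at (east=5, north=9).
  B is 8 units southwest of C: delta (east=-8, north=-8); B at (east=-3, north=1).
  A is 5 units northeast of B: delta (east=+5, north=+5); A at (east=2, north=6).
Therefore A relative to G: (east=2, north=6).

Answer: A is at (east=2, north=6) relative to G.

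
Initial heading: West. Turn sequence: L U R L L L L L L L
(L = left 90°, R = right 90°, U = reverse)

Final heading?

Answer: Final heading: South

Derivation:
Start: West
  L (left (90° counter-clockwise)) -> South
  U (U-turn (180°)) -> North
  R (right (90° clockwise)) -> East
  L (left (90° counter-clockwise)) -> North
  L (left (90° counter-clockwise)) -> West
  L (left (90° counter-clockwise)) -> South
  L (left (90° counter-clockwise)) -> East
  L (left (90° counter-clockwise)) -> North
  L (left (90° counter-clockwise)) -> West
  L (left (90° counter-clockwise)) -> South
Final: South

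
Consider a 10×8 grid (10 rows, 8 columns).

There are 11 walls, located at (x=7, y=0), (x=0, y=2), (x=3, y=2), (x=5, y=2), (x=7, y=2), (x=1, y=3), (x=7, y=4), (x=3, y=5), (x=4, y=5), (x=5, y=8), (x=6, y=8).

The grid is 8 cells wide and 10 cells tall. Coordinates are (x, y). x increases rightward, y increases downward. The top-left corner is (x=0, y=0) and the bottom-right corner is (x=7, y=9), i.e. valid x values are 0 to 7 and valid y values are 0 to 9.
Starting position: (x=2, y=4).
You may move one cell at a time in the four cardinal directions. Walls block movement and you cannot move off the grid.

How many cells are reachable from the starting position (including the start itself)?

Answer: Reachable cells: 69

Derivation:
BFS flood-fill from (x=2, y=4):
  Distance 0: (x=2, y=4)
  Distance 1: (x=2, y=3), (x=1, y=4), (x=3, y=4), (x=2, y=5)
  Distance 2: (x=2, y=2), (x=3, y=3), (x=0, y=4), (x=4, y=4), (x=1, y=5), (x=2, y=6)
  Distance 3: (x=2, y=1), (x=1, y=2), (x=0, y=3), (x=4, y=3), (x=5, y=4), (x=0, y=5), (x=1, y=6), (x=3, y=6), (x=2, y=7)
  Distance 4: (x=2, y=0), (x=1, y=1), (x=3, y=1), (x=4, y=2), (x=5, y=3), (x=6, y=4), (x=5, y=5), (x=0, y=6), (x=4, y=6), (x=1, y=7), (x=3, y=7), (x=2, y=8)
  Distance 5: (x=1, y=0), (x=3, y=0), (x=0, y=1), (x=4, y=1), (x=6, y=3), (x=6, y=5), (x=5, y=6), (x=0, y=7), (x=4, y=7), (x=1, y=8), (x=3, y=8), (x=2, y=9)
  Distance 6: (x=0, y=0), (x=4, y=0), (x=5, y=1), (x=6, y=2), (x=7, y=3), (x=7, y=5), (x=6, y=6), (x=5, y=7), (x=0, y=8), (x=4, y=8), (x=1, y=9), (x=3, y=9)
  Distance 7: (x=5, y=0), (x=6, y=1), (x=7, y=6), (x=6, y=7), (x=0, y=9), (x=4, y=9)
  Distance 8: (x=6, y=0), (x=7, y=1), (x=7, y=7), (x=5, y=9)
  Distance 9: (x=7, y=8), (x=6, y=9)
  Distance 10: (x=7, y=9)
Total reachable: 69 (grid has 69 open cells total)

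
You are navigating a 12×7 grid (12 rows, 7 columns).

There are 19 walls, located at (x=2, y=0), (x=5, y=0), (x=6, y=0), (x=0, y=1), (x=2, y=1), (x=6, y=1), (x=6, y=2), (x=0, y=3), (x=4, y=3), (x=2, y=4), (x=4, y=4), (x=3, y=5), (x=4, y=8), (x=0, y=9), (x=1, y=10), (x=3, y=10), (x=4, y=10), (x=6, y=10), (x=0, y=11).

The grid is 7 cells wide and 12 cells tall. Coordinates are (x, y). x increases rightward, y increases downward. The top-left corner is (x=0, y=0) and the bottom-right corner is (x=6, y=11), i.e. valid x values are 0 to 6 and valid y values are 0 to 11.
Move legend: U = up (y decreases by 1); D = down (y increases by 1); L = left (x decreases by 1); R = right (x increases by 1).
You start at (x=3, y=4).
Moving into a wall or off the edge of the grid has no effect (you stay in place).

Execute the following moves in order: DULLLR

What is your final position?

Answer: Final position: (x=2, y=3)

Derivation:
Start: (x=3, y=4)
  D (down): blocked, stay at (x=3, y=4)
  U (up): (x=3, y=4) -> (x=3, y=3)
  L (left): (x=3, y=3) -> (x=2, y=3)
  L (left): (x=2, y=3) -> (x=1, y=3)
  L (left): blocked, stay at (x=1, y=3)
  R (right): (x=1, y=3) -> (x=2, y=3)
Final: (x=2, y=3)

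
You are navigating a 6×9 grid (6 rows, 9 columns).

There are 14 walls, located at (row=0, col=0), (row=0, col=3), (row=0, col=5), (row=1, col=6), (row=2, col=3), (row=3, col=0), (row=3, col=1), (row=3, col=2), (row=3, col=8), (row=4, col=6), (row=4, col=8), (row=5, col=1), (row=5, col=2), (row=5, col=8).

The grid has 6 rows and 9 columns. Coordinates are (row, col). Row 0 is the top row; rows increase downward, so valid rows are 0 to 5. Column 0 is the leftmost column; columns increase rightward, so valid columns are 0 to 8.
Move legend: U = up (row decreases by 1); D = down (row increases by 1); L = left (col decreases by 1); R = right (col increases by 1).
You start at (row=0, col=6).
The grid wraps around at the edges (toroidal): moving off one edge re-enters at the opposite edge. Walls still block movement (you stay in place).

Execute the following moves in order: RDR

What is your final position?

Answer: Final position: (row=1, col=8)

Derivation:
Start: (row=0, col=6)
  R (right): (row=0, col=6) -> (row=0, col=7)
  D (down): (row=0, col=7) -> (row=1, col=7)
  R (right): (row=1, col=7) -> (row=1, col=8)
Final: (row=1, col=8)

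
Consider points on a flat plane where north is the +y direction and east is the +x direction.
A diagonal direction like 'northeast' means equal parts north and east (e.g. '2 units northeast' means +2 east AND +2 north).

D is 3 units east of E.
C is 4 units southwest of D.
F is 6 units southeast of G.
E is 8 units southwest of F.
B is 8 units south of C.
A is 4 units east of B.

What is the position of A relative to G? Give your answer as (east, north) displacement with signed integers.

Place G at the origin (east=0, north=0).
  F is 6 units southeast of G: delta (east=+6, north=-6); F at (east=6, north=-6).
  E is 8 units southwest of F: delta (east=-8, north=-8); E at (east=-2, north=-14).
  D is 3 units east of E: delta (east=+3, north=+0); D at (east=1, north=-14).
  C is 4 units southwest of D: delta (east=-4, north=-4); C at (east=-3, north=-18).
  B is 8 units south of C: delta (east=+0, north=-8); B at (east=-3, north=-26).
  A is 4 units east of B: delta (east=+4, north=+0); A at (east=1, north=-26).
Therefore A relative to G: (east=1, north=-26).

Answer: A is at (east=1, north=-26) relative to G.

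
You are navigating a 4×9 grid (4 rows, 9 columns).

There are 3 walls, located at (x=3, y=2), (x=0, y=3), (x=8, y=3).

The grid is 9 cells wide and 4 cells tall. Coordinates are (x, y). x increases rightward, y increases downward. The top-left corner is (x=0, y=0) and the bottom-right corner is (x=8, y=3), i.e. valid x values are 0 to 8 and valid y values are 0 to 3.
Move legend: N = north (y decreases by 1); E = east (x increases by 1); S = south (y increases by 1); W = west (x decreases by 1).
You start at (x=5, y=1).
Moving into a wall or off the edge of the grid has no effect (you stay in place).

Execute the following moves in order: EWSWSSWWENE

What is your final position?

Answer: Final position: (x=4, y=3)

Derivation:
Start: (x=5, y=1)
  E (east): (x=5, y=1) -> (x=6, y=1)
  W (west): (x=6, y=1) -> (x=5, y=1)
  S (south): (x=5, y=1) -> (x=5, y=2)
  W (west): (x=5, y=2) -> (x=4, y=2)
  S (south): (x=4, y=2) -> (x=4, y=3)
  S (south): blocked, stay at (x=4, y=3)
  W (west): (x=4, y=3) -> (x=3, y=3)
  W (west): (x=3, y=3) -> (x=2, y=3)
  E (east): (x=2, y=3) -> (x=3, y=3)
  N (north): blocked, stay at (x=3, y=3)
  E (east): (x=3, y=3) -> (x=4, y=3)
Final: (x=4, y=3)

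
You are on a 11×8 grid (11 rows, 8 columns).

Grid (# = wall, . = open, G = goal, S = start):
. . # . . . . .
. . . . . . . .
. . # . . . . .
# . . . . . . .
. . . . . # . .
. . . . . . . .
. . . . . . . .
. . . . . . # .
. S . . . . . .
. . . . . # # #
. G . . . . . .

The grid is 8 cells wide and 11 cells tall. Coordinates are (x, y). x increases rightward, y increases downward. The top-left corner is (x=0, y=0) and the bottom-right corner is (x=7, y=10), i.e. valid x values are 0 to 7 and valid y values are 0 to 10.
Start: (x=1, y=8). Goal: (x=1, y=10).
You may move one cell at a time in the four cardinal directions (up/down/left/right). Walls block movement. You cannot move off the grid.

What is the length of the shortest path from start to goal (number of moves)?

Answer: Shortest path length: 2

Derivation:
BFS from (x=1, y=8) until reaching (x=1, y=10):
  Distance 0: (x=1, y=8)
  Distance 1: (x=1, y=7), (x=0, y=8), (x=2, y=8), (x=1, y=9)
  Distance 2: (x=1, y=6), (x=0, y=7), (x=2, y=7), (x=3, y=8), (x=0, y=9), (x=2, y=9), (x=1, y=10)  <- goal reached here
One shortest path (2 moves): (x=1, y=8) -> (x=1, y=9) -> (x=1, y=10)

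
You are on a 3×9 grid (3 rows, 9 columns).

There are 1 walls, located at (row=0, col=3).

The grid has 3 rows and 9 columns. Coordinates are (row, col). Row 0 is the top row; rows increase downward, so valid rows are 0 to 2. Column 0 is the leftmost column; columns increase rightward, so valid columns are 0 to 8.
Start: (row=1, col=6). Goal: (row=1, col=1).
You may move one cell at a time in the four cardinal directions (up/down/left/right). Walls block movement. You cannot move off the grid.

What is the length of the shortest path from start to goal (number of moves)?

BFS from (row=1, col=6) until reaching (row=1, col=1):
  Distance 0: (row=1, col=6)
  Distance 1: (row=0, col=6), (row=1, col=5), (row=1, col=7), (row=2, col=6)
  Distance 2: (row=0, col=5), (row=0, col=7), (row=1, col=4), (row=1, col=8), (row=2, col=5), (row=2, col=7)
  Distance 3: (row=0, col=4), (row=0, col=8), (row=1, col=3), (row=2, col=4), (row=2, col=8)
  Distance 4: (row=1, col=2), (row=2, col=3)
  Distance 5: (row=0, col=2), (row=1, col=1), (row=2, col=2)  <- goal reached here
One shortest path (5 moves): (row=1, col=6) -> (row=1, col=5) -> (row=1, col=4) -> (row=1, col=3) -> (row=1, col=2) -> (row=1, col=1)

Answer: Shortest path length: 5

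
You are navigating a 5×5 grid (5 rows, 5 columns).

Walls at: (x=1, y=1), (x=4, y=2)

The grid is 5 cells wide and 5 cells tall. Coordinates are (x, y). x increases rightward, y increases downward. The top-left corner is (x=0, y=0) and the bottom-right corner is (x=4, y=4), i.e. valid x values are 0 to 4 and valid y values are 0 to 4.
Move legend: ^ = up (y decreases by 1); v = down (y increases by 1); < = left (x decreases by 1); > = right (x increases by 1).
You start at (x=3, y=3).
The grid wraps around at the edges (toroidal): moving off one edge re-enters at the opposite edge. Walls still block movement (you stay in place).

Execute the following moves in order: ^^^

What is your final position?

Start: (x=3, y=3)
  ^ (up): (x=3, y=3) -> (x=3, y=2)
  ^ (up): (x=3, y=2) -> (x=3, y=1)
  ^ (up): (x=3, y=1) -> (x=3, y=0)
Final: (x=3, y=0)

Answer: Final position: (x=3, y=0)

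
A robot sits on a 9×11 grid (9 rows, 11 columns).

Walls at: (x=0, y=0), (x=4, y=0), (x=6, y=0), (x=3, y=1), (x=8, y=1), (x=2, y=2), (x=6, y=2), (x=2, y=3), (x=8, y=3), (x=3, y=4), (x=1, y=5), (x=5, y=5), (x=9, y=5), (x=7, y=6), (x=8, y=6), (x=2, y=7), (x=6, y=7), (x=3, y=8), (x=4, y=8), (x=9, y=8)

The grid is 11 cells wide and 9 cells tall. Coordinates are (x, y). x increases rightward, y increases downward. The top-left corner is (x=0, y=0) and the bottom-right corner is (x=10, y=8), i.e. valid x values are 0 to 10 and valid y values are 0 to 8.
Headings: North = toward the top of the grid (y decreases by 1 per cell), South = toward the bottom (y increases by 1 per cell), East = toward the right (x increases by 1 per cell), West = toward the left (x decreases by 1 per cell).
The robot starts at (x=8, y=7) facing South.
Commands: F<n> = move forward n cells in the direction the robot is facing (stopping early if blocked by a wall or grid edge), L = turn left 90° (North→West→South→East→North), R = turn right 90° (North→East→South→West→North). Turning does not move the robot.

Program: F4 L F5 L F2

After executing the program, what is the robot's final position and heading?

Answer: Final position: (x=8, y=7), facing North

Derivation:
Start: (x=8, y=7), facing South
  F4: move forward 1/4 (blocked), now at (x=8, y=8)
  L: turn left, now facing East
  F5: move forward 0/5 (blocked), now at (x=8, y=8)
  L: turn left, now facing North
  F2: move forward 1/2 (blocked), now at (x=8, y=7)
Final: (x=8, y=7), facing North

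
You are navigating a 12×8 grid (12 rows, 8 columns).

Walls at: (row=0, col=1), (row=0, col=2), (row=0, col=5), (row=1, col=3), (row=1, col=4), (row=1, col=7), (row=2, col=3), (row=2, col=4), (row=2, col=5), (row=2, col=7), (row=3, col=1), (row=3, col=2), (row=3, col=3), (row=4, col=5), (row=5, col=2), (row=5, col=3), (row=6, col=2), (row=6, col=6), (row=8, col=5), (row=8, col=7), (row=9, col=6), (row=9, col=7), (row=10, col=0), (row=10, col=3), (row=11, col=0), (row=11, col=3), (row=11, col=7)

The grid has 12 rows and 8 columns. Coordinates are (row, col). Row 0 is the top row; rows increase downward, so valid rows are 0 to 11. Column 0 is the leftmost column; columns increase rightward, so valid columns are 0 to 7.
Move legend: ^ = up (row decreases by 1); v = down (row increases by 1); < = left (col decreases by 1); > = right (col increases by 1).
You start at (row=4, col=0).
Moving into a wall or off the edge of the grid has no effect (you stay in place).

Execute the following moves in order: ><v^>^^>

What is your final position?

Answer: Final position: (row=4, col=2)

Derivation:
Start: (row=4, col=0)
  > (right): (row=4, col=0) -> (row=4, col=1)
  < (left): (row=4, col=1) -> (row=4, col=0)
  v (down): (row=4, col=0) -> (row=5, col=0)
  ^ (up): (row=5, col=0) -> (row=4, col=0)
  > (right): (row=4, col=0) -> (row=4, col=1)
  ^ (up): blocked, stay at (row=4, col=1)
  ^ (up): blocked, stay at (row=4, col=1)
  > (right): (row=4, col=1) -> (row=4, col=2)
Final: (row=4, col=2)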